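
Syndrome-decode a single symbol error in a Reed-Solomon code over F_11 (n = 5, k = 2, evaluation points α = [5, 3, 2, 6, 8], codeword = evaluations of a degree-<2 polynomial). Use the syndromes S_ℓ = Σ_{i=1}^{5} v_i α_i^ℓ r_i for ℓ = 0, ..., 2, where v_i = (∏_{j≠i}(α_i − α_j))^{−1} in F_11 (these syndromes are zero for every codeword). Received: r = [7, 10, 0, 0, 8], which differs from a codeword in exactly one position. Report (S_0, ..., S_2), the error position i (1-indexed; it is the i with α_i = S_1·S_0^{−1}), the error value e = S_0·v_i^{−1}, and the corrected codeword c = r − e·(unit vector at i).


S = (10, 9, 7), error at position 3, error magnitude e = 5, c = [7, 10, 6, 0, 8].

Step 1: column multipliers v_i = (∏_{j≠i}(α_i − α_j))^{−1} mod 11.
  i = 1 (α = 5): (5−3)(5−2)(5−6)(5−8) = 2·3·(−1)·(−3) = 18 ≡ 7, so v_1 = 7^{−1} = 8 (mod 11).
  i = 2 (α = 3): (3−5)(3−2)(3−6)(3−8) = (−2)·1·(−3)·(−5) = −30 ≡ 3, so v_2 = 3^{−1} = 4 (mod 11).
  i = 3 (α = 2): (2−5)(2−3)(2−6)(2−8) = (−3)·(−1)·(−4)·(−6) = 72 ≡ 6, so v_3 = 6^{−1} = 2 (mod 11).
  i = 4 (α = 6): (6−5)(6−3)(6−2)(6−8) = 1·3·4·(−2) = −24 ≡ 9, so v_4 = 9^{−1} = 5 (mod 11).
  i = 5 (α = 8): (8−5)(8−3)(8−2)(8−6) = 3·5·6·2 = 180 ≡ 4, so v_5 = 4^{−1} = 3 (mod 11).
  v = [8, 4, 2, 5, 3].
Step 2: syndromes of r = [7, 10, 0, 0, 8] (all sums mod 11).
  S_0 = Σ v_i r_i = 8·7 + 4·10 + 2·0 + 5·0 + 3·8 = 120 ≡ 10.
  S_1 = Σ v_i α_i r_i = 8·5·7 + 4·3·10 + 2·2·0 + 5·6·0 + 3·8·8 = 592 ≡ 9.
  α_i^2 mod 11 = [3, 9, 4, 3, 9].
  S_2 = Σ v_i α_i^2 r_i = 8·3·7 + 4·9·10 + 2·4·0 + 5·3·0 + 3·9·8 = 744 ≡ 7.
  S = (10, 9, 7) ≠ 0, so r is not a codeword (an error is present).
Step 3: locate the error. For a single error e at position i, S_ℓ = v_i·e·α_i^ℓ, so α_err = S_1/S_0.
  S_0^{−1} = 10^{−1} = 10 (mod 11), so α_err = 9·10 = 90 ≡ 2 = α_3. Error position i = 3.
  Consistency check: S_2/S_1 = 7·5 = 35 ≡ 2 = α_err ✓ (single-error assumption holds).
Step 4: error magnitude e = S_0/v_3 = S_0·∏_{j≠3}(α_3 − α_j) = 10·6 = 60 ≡ 5 (mod 11).
Step 5: correct position 3: c_3 = r_3 − e = 0 − 5 ≡ 6 (mod 11). Hence c = [7, 10, 6, 0, 8].
  Check: interpolating c through the α_i gives m(x) = 9 + 4·x (degree < 2) with m(α_i) = c_i for every i, so c is indeed a codeword.


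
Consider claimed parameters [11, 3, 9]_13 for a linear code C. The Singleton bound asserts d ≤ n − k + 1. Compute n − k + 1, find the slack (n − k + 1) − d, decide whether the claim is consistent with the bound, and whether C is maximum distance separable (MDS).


Singleton RHS = n − k + 1 = 9, slack = 0, bound satisfied, MDS.

Singleton bound: d ≤ n − k + 1.
Here n = 11, k = 3, so n − k + 1 = 9.
Given d = 9, check d ≤ 9: YES.
Slack = (n − k + 1) − d = 0.
The code is MDS (slack = 0).
Description: the claimed parameters are [11, 3, 9]_13; such a code would be MDS (meets Singleton bound).


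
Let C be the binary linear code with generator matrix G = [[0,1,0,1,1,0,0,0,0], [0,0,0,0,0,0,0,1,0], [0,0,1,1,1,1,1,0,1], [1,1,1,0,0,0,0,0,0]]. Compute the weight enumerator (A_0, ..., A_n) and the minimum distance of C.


Weight distribution: A_0 = 1, A_1 = 1, A_3 = 2, A_4 = 4, A_5 = 3, A_6 = 2, A_7 = 2, A_8 = 1. Minimum distance d = 1.

Enumerate all 2^4 = 16 messages m ∈ F_2^4.
For each, compute codeword c = mG in F_2^9, then tally its weight.
  m = 0000 → c = 000000000, weight = 0.
  m = 1000 → c = 010110000, weight = 3.
  m = 0100 → c = 000000010, weight = 1.
  m = 1100 → c = 010110010, weight = 4.
  m = 0010 → c = 001111101, weight = 6.
  m = 1010 → c = 011001101, weight = 5.
  m = 0110 → c = 001111111, weight = 7.
  m = 1110 → c = 011001111, weight = 6.
  m = 0001 → c = 111000000, weight = 3.
  m = 1001 → c = 101110000, weight = 4.
  m = 0101 → c = 111000010, weight = 4.
  m = 1101 → c = 101110010, weight = 5.
  m = 0011 → c = 110111101, weight = 7.
  m = 1011 → c = 100001101, weight = 4.
  m = 0111 → c = 110111111, weight = 8.
  m = 1111 → c = 100001111, weight = 5.
Tally weights:
  weight 0: 1 codewords.
  weight 1: 1 codewords.
  weight 3: 2 codewords.
  weight 4: 4 codewords.
  weight 5: 3 codewords.
  weight 6: 2 codewords.
  weight 7: 2 codewords.
  weight 8: 1 codewords.
Minimum distance d = smallest w > 0 with A_w > 0 = 1.
Sanity: Σ A_w = 16 = 2^4 = 16 ✓.


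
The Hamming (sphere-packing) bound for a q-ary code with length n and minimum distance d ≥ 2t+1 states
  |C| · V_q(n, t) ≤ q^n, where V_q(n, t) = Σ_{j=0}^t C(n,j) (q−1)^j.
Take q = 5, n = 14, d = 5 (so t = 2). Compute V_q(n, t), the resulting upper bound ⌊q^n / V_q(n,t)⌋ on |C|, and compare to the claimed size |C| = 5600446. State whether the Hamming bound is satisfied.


V_q(n, t) = 1513, q^n = 6103515625, Hamming bound = 4034048, |C| = 5600446 > bound (violated).

Step 1: Compute V_q(n, t) = Σ_{j=0}^2 C(n, j) (q−1)^j.
  j = 0: C(14,0)·(4)^0 = 1·1 = 1.
  j = 1: C(14,1)·(4)^1 = 14·4 = 56.
  j = 2: C(14,2)·(4)^2 = 91·16 = 1456.
  V_q(n, t) = 1 + 56 + 1456 = 1513.
Step 2: q^n = 5^14 = 6103515625.
Step 3: Hamming bound ⌊q^n / V_q(n,t)⌋ = ⌊6103515625/1513⌋ = 4034048.
Step 4: Compare |C| = 5600446 to 4034048: violated.
The claimed |C| lies above the Hamming bound, so no 5-ary code of length 14 with d ≥ 5 can have 5600446 codewords.


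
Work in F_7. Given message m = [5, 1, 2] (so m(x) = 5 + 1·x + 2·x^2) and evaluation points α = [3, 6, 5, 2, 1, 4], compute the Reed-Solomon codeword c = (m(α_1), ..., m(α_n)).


c = [5, 6, 4, 1, 1, 6]

Message polynomial: m(x) = 5 + 1·x + 2·x^2 (mod 7).
For each evaluation point α_i, compute m(α_i) mod 7:
  α_1 = 3: Horner steps 2 → 0 → 5, so m(3) = 5.
  α_2 = 6: Horner steps 2 → 6 → 6, so m(6) = 6.
  α_3 = 5: Horner steps 2 → 4 → 4, so m(5) = 4.
  α_4 = 2: Horner steps 2 → 5 → 1, so m(2) = 1.
  α_5 = 1: Horner steps 2 → 3 → 1, so m(1) = 1.
  α_6 = 4: Horner steps 2 → 2 → 6, so m(4) = 6.
Codeword c = [5, 6, 4, 1, 1, 6] ∈ F_7^6.


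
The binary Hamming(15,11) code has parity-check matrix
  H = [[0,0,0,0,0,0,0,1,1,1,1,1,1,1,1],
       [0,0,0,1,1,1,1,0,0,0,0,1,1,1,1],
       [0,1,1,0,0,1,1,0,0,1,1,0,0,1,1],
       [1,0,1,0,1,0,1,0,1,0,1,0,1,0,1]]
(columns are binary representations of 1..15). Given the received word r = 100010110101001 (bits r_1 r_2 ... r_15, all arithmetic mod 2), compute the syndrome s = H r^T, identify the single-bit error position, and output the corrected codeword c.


s = (0, 0, 1, 0)^T, error position = 2, corrected codeword c = 110010110101001

Compute s = H r^T mod 2 one row at a time:
  s_1 = 1 + 0 + 1 + 0 + 1 + 0 + 0 + 1 = 4 ≡ 0 (mod 2).
  s_2 = 0 + 1 + 0 + 1 + 1 + 0 + 0 + 1 = 4 ≡ 0 (mod 2).
  s_3 = 0 + 0 + 0 + 1 + 1 + 0 + 0 + 1 = 3 ≡ 1 (mod 2).
  s_4 = 1 + 0 + 1 + 1 + 0 + 0 + 0 + 1 = 4 ≡ 0 (mod 2).
s = (0, 0, 1, 0)^T — this equals column 2 of H (binary 0010), so error is at position 2.
Correct: flip bit 2 of r = 100010110101001 to get c = 110010110101001.


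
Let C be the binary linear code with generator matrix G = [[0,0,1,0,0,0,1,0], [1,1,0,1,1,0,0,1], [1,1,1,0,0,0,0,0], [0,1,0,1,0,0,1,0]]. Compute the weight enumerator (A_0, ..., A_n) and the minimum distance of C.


Weight distribution: A_0 = 1, A_2 = 2, A_3 = 5, A_4 = 5, A_5 = 2, A_7 = 1. Minimum distance d = 2.

Enumerate all 2^4 = 16 messages m ∈ F_2^4.
For each, compute codeword c = mG in F_2^8, then tally its weight.
  m = 0000 → c = 00000000, weight = 0.
  m = 1000 → c = 00100010, weight = 2.
  m = 0100 → c = 11011001, weight = 5.
  m = 1100 → c = 11111011, weight = 7.
  m = 0010 → c = 11100000, weight = 3.
  m = 1010 → c = 11000010, weight = 3.
  m = 0110 → c = 00111001, weight = 4.
  m = 1110 → c = 00011011, weight = 4.
  m = 0001 → c = 01010010, weight = 3.
  m = 1001 → c = 01110000, weight = 3.
  m = 0101 → c = 10001011, weight = 4.
  m = 1101 → c = 10101001, weight = 4.
  m = 0011 → c = 10110010, weight = 4.
  m = 1011 → c = 10010000, weight = 2.
  m = 0111 → c = 01101011, weight = 5.
  m = 1111 → c = 01001001, weight = 3.
Tally weights:
  weight 0: 1 codewords.
  weight 2: 2 codewords.
  weight 3: 5 codewords.
  weight 4: 5 codewords.
  weight 5: 2 codewords.
  weight 7: 1 codewords.
Minimum distance d = smallest w > 0 with A_w > 0 = 2.
Sanity: Σ A_w = 16 = 2^4 = 16 ✓.


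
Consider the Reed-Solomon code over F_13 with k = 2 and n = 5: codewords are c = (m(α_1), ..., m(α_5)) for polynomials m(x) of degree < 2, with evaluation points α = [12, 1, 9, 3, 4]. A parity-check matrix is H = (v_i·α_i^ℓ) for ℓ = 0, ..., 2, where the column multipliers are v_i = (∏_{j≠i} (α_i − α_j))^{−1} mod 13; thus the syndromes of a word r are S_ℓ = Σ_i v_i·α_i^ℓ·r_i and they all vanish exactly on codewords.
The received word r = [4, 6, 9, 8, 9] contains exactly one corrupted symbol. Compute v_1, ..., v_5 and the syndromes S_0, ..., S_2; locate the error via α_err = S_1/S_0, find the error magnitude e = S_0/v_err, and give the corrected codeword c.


S = (1, 9, 3), error at position 3, error magnitude e = 8, c = [4, 6, 1, 8, 9].

Step 1: column multipliers v_i = (∏_{j≠i}(α_i − α_j))^{−1} mod 13.
  i = 1 (α = 12): (12−1)(12−9)(12−3)(12−4) = 11·3·9·8 = 2376 ≡ 10, so v_1 = 10^{−1} = 4 (mod 13).
  i = 2 (α = 1): (1−12)(1−9)(1−3)(1−4) = (−11)·(−8)·(−2)·(−3) = 528 ≡ 8, so v_2 = 8^{−1} = 5 (mod 13).
  i = 3 (α = 9): (9−12)(9−1)(9−3)(9−4) = (−3)·8·6·5 = −720 ≡ 8, so v_3 = 8^{−1} = 5 (mod 13).
  i = 4 (α = 3): (3−12)(3−1)(3−9)(3−4) = (−9)·2·(−6)·(−1) = −108 ≡ 9, so v_4 = 9^{−1} = 3 (mod 13).
  i = 5 (α = 4): (4−12)(4−1)(4−9)(4−3) = (−8)·3·(−5)·1 = 120 ≡ 3, so v_5 = 3^{−1} = 9 (mod 13).
  v = [4, 5, 5, 3, 9].
Step 2: syndromes of r = [4, 6, 9, 8, 9] (all sums mod 13).
  S_0 = Σ v_i r_i = 4·4 + 5·6 + 5·9 + 3·8 + 9·9 = 196 ≡ 1.
  S_1 = Σ v_i α_i r_i = 4·12·4 + 5·1·6 + 5·9·9 + 3·3·8 + 9·4·9 = 1023 ≡ 9.
  α_i^2 mod 13 = [1, 1, 3, 9, 3].
  S_2 = Σ v_i α_i^2 r_i = 4·1·4 + 5·1·6 + 5·3·9 + 3·9·8 + 9·3·9 = 640 ≡ 3.
  S = (1, 9, 3) ≠ 0, so r is not a codeword (an error is present).
Step 3: locate the error. For a single error e at position i, S_ℓ = v_i·e·α_i^ℓ, so α_err = S_1/S_0.
  S_0^{−1} = 1^{−1} = 1 (mod 13), so α_err = 9·1 = 9 ≡ 9 = α_3. Error position i = 3.
  Consistency check: S_2/S_1 = 3·3 = 9 ≡ 9 = α_err ✓ (single-error assumption holds).
Step 4: error magnitude e = S_0/v_3 = S_0·∏_{j≠3}(α_3 − α_j) = 1·8 = 8 ≡ 8 (mod 13).
Step 5: correct position 3: c_3 = r_3 − e = 9 − 8 ≡ 1 (mod 13). Hence c = [4, 6, 1, 8, 9].
  Check: interpolating c through the α_i gives m(x) = 5 + 1·x (degree < 2) with m(α_i) = c_i for every i, so c is indeed a codeword.


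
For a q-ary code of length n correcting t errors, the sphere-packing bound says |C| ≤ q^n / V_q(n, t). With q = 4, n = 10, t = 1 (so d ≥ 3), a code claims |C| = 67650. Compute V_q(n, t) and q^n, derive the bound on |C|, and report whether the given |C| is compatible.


V_q(n, t) = 31, q^n = 1048576, Hamming bound = 33825, |C| = 67650 > bound (violated).

Step 1: Compute V_q(n, t) = Σ_{j=0}^1 C(n, j) (q−1)^j.
  j = 0: C(10,0)·(3)^0 = 1·1 = 1.
  j = 1: C(10,1)·(3)^1 = 10·3 = 30.
  V_q(n, t) = 1 + 30 = 31.
Step 2: q^n = 4^10 = 1048576.
Step 3: Hamming bound ⌊q^n / V_q(n,t)⌋ = ⌊1048576/31⌋ = 33825.
Step 4: Compare |C| = 67650 to 33825: violated.
The claimed |C| lies above the Hamming bound, so no 4-ary code of length 10 with d ≥ 3 can have 67650 codewords.


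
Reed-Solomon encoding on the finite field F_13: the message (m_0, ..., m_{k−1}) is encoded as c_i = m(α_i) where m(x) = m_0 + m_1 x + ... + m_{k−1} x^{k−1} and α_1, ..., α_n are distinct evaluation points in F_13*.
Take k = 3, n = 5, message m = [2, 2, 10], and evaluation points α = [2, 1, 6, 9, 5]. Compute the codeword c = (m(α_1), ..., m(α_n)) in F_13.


c = [7, 1, 10, 11, 2]

Message polynomial: m(x) = 2 + 2·x + 10·x^2 (mod 13).
For each evaluation point α_i, compute m(α_i) mod 13:
  α_1 = 2: Horner steps 10 → 9 → 7, so m(2) = 7.
  α_2 = 1: Horner steps 10 → 12 → 1, so m(1) = 1.
  α_3 = 6: Horner steps 10 → 10 → 10, so m(6) = 10.
  α_4 = 9: Horner steps 10 → 1 → 11, so m(9) = 11.
  α_5 = 5: Horner steps 10 → 0 → 2, so m(5) = 2.
Codeword c = [7, 1, 10, 11, 2] ∈ F_13^5.


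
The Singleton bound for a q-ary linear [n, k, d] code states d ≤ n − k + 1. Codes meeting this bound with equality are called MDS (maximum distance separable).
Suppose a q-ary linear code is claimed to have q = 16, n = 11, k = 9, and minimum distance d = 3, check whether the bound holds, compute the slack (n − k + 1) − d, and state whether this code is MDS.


Singleton RHS = n − k + 1 = 3, slack = 0, bound satisfied, MDS.

Singleton bound: d ≤ n − k + 1.
Here n = 11, k = 9, so n − k + 1 = 3.
Given d = 3, check d ≤ 3: YES.
Slack = (n − k + 1) − d = 0.
The code is MDS (slack = 0).
Description: the claimed parameters are [11, 9, 3]_16; such a code would be MDS (meets Singleton bound).


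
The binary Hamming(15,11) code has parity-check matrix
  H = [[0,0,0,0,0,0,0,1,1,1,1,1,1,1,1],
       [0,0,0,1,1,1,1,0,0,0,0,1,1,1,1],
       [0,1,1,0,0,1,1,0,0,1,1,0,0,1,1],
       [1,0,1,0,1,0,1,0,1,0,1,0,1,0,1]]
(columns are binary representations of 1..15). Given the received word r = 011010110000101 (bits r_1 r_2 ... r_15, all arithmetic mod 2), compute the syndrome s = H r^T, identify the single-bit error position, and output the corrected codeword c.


s = (1, 0, 0, 1)^T, error position = 9, corrected codeword c = 011010111000101

Compute s = H r^T mod 2 one row at a time:
  s_1 = 1 + 0 + 0 + 0 + 0 + 1 + 0 + 1 = 3 ≡ 1 (mod 2).
  s_2 = 0 + 1 + 0 + 1 + 0 + 1 + 0 + 1 = 4 ≡ 0 (mod 2).
  s_3 = 1 + 1 + 0 + 1 + 0 + 0 + 0 + 1 = 4 ≡ 0 (mod 2).
  s_4 = 0 + 1 + 1 + 1 + 0 + 0 + 1 + 1 = 5 ≡ 1 (mod 2).
s = (1, 0, 0, 1)^T — this equals column 9 of H (binary 1001), so error is at position 9.
Correct: flip bit 9 of r = 011010110000101 to get c = 011010111000101.


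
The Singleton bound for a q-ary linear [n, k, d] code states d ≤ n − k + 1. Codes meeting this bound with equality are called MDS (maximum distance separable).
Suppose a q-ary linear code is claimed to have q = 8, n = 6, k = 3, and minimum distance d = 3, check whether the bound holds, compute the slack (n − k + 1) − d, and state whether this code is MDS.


Singleton RHS = n − k + 1 = 4, slack = 1, bound satisfied, not MDS.

Singleton bound: d ≤ n − k + 1.
Here n = 6, k = 3, so n − k + 1 = 4.
Given d = 3, check d ≤ 4: YES.
Slack = (n − k + 1) − d = 1.
The code is NOT MDS (slack = 1 > 0).
Description: the claimed parameters are [6, 3, 3]_8; such a code would be non-MDS.


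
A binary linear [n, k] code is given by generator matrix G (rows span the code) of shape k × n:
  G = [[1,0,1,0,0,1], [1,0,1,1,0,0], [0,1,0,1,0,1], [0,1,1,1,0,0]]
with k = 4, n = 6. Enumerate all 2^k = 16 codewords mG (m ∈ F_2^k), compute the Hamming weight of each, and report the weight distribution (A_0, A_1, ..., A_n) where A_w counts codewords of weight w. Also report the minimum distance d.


Weight distribution: A_0 = 1, A_1 = 2, A_2 = 4, A_3 = 6, A_4 = 3. Minimum distance d = 1.

Enumerate all 2^4 = 16 messages m ∈ F_2^4.
For each, compute codeword c = mG in F_2^6, then tally its weight.
  m = 0000 → c = 000000, weight = 0.
  m = 1000 → c = 101001, weight = 3.
  m = 0100 → c = 101100, weight = 3.
  m = 1100 → c = 000101, weight = 2.
  m = 0010 → c = 010101, weight = 3.
  m = 1010 → c = 111100, weight = 4.
  m = 0110 → c = 111001, weight = 4.
  m = 1110 → c = 010000, weight = 1.
  m = 0001 → c = 011100, weight = 3.
  m = 1001 → c = 110101, weight = 4.
  m = 0101 → c = 110000, weight = 2.
  m = 1101 → c = 011001, weight = 3.
  m = 0011 → c = 001001, weight = 2.
  m = 1011 → c = 100000, weight = 1.
  m = 0111 → c = 100101, weight = 3.
  m = 1111 → c = 001100, weight = 2.
Tally weights:
  weight 0: 1 codewords.
  weight 1: 2 codewords.
  weight 2: 4 codewords.
  weight 3: 6 codewords.
  weight 4: 3 codewords.
Minimum distance d = smallest w > 0 with A_w > 0 = 1.
Sanity: Σ A_w = 16 = 2^4 = 16 ✓.


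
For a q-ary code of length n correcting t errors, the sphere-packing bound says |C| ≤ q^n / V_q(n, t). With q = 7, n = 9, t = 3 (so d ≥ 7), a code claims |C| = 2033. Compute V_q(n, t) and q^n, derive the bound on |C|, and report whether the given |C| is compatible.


V_q(n, t) = 19495, q^n = 40353607, Hamming bound = 2069, |C| = 2033 ≤ bound (satisfied).

Step 1: Compute V_q(n, t) = Σ_{j=0}^3 C(n, j) (q−1)^j.
  j = 0: C(9,0)·(6)^0 = 1·1 = 1.
  j = 1: C(9,1)·(6)^1 = 9·6 = 54.
  j = 2: C(9,2)·(6)^2 = 36·36 = 1296.
  j = 3: C(9,3)·(6)^3 = 84·216 = 18144.
  V_q(n, t) = 1 + 54 + 1296 + 18144 = 19495.
Step 2: q^n = 7^9 = 40353607.
Step 3: Hamming bound ⌊q^n / V_q(n,t)⌋ = ⌊40353607/19495⌋ = 2069.
Step 4: Compare |C| = 2033 to 2069: satisfied.
The claimed |C| lies below the Hamming bound.


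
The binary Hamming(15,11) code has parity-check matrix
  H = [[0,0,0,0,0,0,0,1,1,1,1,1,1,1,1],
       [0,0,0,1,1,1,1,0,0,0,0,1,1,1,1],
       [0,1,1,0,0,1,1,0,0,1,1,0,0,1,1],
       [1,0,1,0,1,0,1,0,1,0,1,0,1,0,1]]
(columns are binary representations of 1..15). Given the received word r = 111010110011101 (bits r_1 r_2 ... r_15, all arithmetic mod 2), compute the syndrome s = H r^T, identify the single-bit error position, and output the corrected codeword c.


s = (1, 1, 1, 1)^T, error position = 15, corrected codeword c = 111010110011100

Compute s = H r^T mod 2 one row at a time:
  s_1 = 1 + 0 + 0 + 1 + 1 + 1 + 0 + 1 = 5 ≡ 1 (mod 2).
  s_2 = 0 + 1 + 0 + 1 + 1 + 1 + 0 + 1 = 5 ≡ 1 (mod 2).
  s_3 = 1 + 1 + 0 + 1 + 0 + 1 + 0 + 1 = 5 ≡ 1 (mod 2).
  s_4 = 1 + 1 + 1 + 1 + 0 + 1 + 1 + 1 = 7 ≡ 1 (mod 2).
s = (1, 1, 1, 1)^T — this equals column 15 of H (binary 1111), so error is at position 15.
Correct: flip bit 15 of r = 111010110011101 to get c = 111010110011100.


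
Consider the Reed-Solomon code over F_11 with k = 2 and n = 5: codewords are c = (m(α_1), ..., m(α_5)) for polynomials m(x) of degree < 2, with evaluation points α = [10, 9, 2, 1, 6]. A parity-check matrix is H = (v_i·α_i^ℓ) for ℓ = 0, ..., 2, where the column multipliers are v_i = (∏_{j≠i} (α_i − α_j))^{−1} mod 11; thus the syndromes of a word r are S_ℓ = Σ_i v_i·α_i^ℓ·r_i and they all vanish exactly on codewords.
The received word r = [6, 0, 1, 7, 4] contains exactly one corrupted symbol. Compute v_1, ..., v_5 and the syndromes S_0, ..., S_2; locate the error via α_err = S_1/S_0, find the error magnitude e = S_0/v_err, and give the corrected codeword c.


S = (3, 6, 1), error at position 3, error magnitude e = 10, c = [6, 0, 2, 7, 4].

Step 1: column multipliers v_i = (∏_{j≠i}(α_i − α_j))^{−1} mod 11.
  i = 1 (α = 10): (10−9)(10−2)(10−1)(10−6) = 1·8·9·4 = 288 ≡ 2, so v_1 = 2^{−1} = 6 (mod 11).
  i = 2 (α = 9): (9−10)(9−2)(9−1)(9−6) = (−1)·7·8·3 = −168 ≡ 8, so v_2 = 8^{−1} = 7 (mod 11).
  i = 3 (α = 2): (2−10)(2−9)(2−1)(2−6) = (−8)·(−7)·1·(−4) = −224 ≡ 7, so v_3 = 7^{−1} = 8 (mod 11).
  i = 4 (α = 1): (1−10)(1−9)(1−2)(1−6) = (−9)·(−8)·(−1)·(−5) = 360 ≡ 8, so v_4 = 8^{−1} = 7 (mod 11).
  i = 5 (α = 6): (6−10)(6−9)(6−2)(6−1) = (−4)·(−3)·4·5 = 240 ≡ 9, so v_5 = 9^{−1} = 5 (mod 11).
  v = [6, 7, 8, 7, 5].
Step 2: syndromes of r = [6, 0, 1, 7, 4] (all sums mod 11).
  S_0 = Σ v_i r_i = 6·6 + 7·0 + 8·1 + 7·7 + 5·4 = 113 ≡ 3.
  S_1 = Σ v_i α_i r_i = 6·10·6 + 7·9·0 + 8·2·1 + 7·1·7 + 5·6·4 = 545 ≡ 6.
  α_i^2 mod 11 = [1, 4, 4, 1, 3].
  S_2 = Σ v_i α_i^2 r_i = 6·1·6 + 7·4·0 + 8·4·1 + 7·1·7 + 5·3·4 = 177 ≡ 1.
  S = (3, 6, 1) ≠ 0, so r is not a codeword (an error is present).
Step 3: locate the error. For a single error e at position i, S_ℓ = v_i·e·α_i^ℓ, so α_err = S_1/S_0.
  S_0^{−1} = 3^{−1} = 4 (mod 11), so α_err = 6·4 = 24 ≡ 2 = α_3. Error position i = 3.
  Consistency check: S_2/S_1 = 1·2 = 2 ≡ 2 = α_err ✓ (single-error assumption holds).
Step 4: error magnitude e = S_0/v_3 = S_0·∏_{j≠3}(α_3 − α_j) = 3·7 = 21 ≡ 10 (mod 11).
Step 5: correct position 3: c_3 = r_3 − e = 1 − 10 ≡ 2 (mod 11). Hence c = [6, 0, 2, 7, 4].
  Check: interpolating c through the α_i gives m(x) = 1 + 6·x (degree < 2) with m(α_i) = c_i for every i, so c is indeed a codeword.


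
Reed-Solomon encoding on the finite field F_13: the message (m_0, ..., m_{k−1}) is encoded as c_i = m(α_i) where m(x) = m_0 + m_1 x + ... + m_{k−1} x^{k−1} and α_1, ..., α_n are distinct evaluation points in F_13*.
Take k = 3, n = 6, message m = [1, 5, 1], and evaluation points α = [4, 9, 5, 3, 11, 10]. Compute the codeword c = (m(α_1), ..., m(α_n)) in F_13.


c = [11, 10, 12, 12, 8, 8]

Message polynomial: m(x) = 1 + 5·x + 1·x^2 (mod 13).
For each evaluation point α_i, compute m(α_i) mod 13:
  α_1 = 4: Horner steps 1 → 9 → 11, so m(4) = 11.
  α_2 = 9: Horner steps 1 → 1 → 10, so m(9) = 10.
  α_3 = 5: Horner steps 1 → 10 → 12, so m(5) = 12.
  α_4 = 3: Horner steps 1 → 8 → 12, so m(3) = 12.
  α_5 = 11: Horner steps 1 → 3 → 8, so m(11) = 8.
  α_6 = 10: Horner steps 1 → 2 → 8, so m(10) = 8.
Codeword c = [11, 10, 12, 12, 8, 8] ∈ F_13^6.


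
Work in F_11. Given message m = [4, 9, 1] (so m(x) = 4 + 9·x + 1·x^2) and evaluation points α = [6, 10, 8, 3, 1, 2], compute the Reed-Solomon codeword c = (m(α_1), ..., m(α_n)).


c = [6, 7, 8, 7, 3, 4]

Message polynomial: m(x) = 4 + 9·x + 1·x^2 (mod 11).
For each evaluation point α_i, compute m(α_i) mod 11:
  α_1 = 6: Horner steps 1 → 4 → 6, so m(6) = 6.
  α_2 = 10: Horner steps 1 → 8 → 7, so m(10) = 7.
  α_3 = 8: Horner steps 1 → 6 → 8, so m(8) = 8.
  α_4 = 3: Horner steps 1 → 1 → 7, so m(3) = 7.
  α_5 = 1: Horner steps 1 → 10 → 3, so m(1) = 3.
  α_6 = 2: Horner steps 1 → 0 → 4, so m(2) = 4.
Codeword c = [6, 7, 8, 7, 3, 4] ∈ F_11^6.


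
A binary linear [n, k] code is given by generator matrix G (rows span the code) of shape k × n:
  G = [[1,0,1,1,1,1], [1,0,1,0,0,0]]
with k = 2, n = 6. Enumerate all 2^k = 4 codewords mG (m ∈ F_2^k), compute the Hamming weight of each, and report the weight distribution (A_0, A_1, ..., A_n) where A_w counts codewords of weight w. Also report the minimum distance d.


Weight distribution: A_0 = 1, A_2 = 1, A_3 = 1, A_5 = 1. Minimum distance d = 2.

Enumerate all 2^2 = 4 messages m ∈ F_2^2.
For each, compute codeword c = mG in F_2^6, then tally its weight.
  m = 00 → c = 000000, weight = 0.
  m = 10 → c = 101111, weight = 5.
  m = 01 → c = 101000, weight = 2.
  m = 11 → c = 000111, weight = 3.
Tally weights:
  weight 0: 1 codewords.
  weight 2: 1 codewords.
  weight 3: 1 codewords.
  weight 5: 1 codewords.
Minimum distance d = smallest w > 0 with A_w > 0 = 2.
Sanity: Σ A_w = 4 = 2^2 = 4 ✓.


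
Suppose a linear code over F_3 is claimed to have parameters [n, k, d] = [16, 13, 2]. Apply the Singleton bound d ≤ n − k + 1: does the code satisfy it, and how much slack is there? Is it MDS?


Singleton RHS = n − k + 1 = 4, slack = 2, bound satisfied, not MDS.

Singleton bound: d ≤ n − k + 1.
Here n = 16, k = 13, so n − k + 1 = 4.
Given d = 2, check d ≤ 4: YES.
Slack = (n − k + 1) − d = 2.
The code is NOT MDS (slack = 2 > 0).
Description: the claimed parameters are [16, 13, 2]_3; such a code would be non-MDS.


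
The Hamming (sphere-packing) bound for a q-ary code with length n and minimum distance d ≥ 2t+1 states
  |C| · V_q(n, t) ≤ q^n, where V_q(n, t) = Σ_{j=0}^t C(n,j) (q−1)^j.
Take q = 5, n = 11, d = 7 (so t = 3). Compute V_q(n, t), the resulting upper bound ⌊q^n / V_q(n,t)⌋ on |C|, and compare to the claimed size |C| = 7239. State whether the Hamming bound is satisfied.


V_q(n, t) = 11485, q^n = 48828125, Hamming bound = 4251, |C| = 7239 > bound (violated).

Step 1: Compute V_q(n, t) = Σ_{j=0}^3 C(n, j) (q−1)^j.
  j = 0: C(11,0)·(4)^0 = 1·1 = 1.
  j = 1: C(11,1)·(4)^1 = 11·4 = 44.
  j = 2: C(11,2)·(4)^2 = 55·16 = 880.
  j = 3: C(11,3)·(4)^3 = 165·64 = 10560.
  V_q(n, t) = 1 + 44 + 880 + 10560 = 11485.
Step 2: q^n = 5^11 = 48828125.
Step 3: Hamming bound ⌊q^n / V_q(n,t)⌋ = ⌊48828125/11485⌋ = 4251.
Step 4: Compare |C| = 7239 to 4251: violated.
The claimed |C| lies above the Hamming bound, so no 5-ary code of length 11 with d ≥ 7 can have 7239 codewords.


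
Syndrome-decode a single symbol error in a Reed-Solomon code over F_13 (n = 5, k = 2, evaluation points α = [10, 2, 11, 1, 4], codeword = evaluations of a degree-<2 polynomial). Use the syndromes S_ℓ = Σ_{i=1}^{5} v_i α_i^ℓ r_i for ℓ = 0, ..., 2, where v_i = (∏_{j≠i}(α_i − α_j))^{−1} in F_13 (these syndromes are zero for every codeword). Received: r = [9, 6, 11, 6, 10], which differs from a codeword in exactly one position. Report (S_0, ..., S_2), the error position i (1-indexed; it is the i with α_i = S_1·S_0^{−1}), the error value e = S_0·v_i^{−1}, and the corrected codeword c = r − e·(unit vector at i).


S = (8, 8, 8), error at position 4, error magnitude e = 2, c = [9, 6, 11, 4, 10].

Step 1: column multipliers v_i = (∏_{j≠i}(α_i − α_j))^{−1} mod 13.
  i = 1 (α = 10): (10−2)(10−11)(10−1)(10−4) = 8·(−1)·9·6 = −432 ≡ 10, so v_1 = 10^{−1} = 4 (mod 13).
  i = 2 (α = 2): (2−10)(2−11)(2−1)(2−4) = (−8)·(−9)·1·(−2) = −144 ≡ 12, so v_2 = 12^{−1} = 12 (mod 13).
  i = 3 (α = 11): (11−10)(11−2)(11−1)(11−4) = 1·9·10·7 = 630 ≡ 6, so v_3 = 6^{−1} = 11 (mod 13).
  i = 4 (α = 1): (1−10)(1−2)(1−11)(1−4) = (−9)·(−1)·(−10)·(−3) = 270 ≡ 10, so v_4 = 10^{−1} = 4 (mod 13).
  i = 5 (α = 4): (4−10)(4−2)(4−11)(4−1) = (−6)·2·(−7)·3 = 252 ≡ 5, so v_5 = 5^{−1} = 8 (mod 13).
  v = [4, 12, 11, 4, 8].
Step 2: syndromes of r = [9, 6, 11, 6, 10] (all sums mod 13).
  S_0 = Σ v_i r_i = 4·9 + 12·6 + 11·11 + 4·6 + 8·10 = 333 ≡ 8.
  S_1 = Σ v_i α_i r_i = 4·10·9 + 12·2·6 + 11·11·11 + 4·1·6 + 8·4·10 = 2179 ≡ 8.
  α_i^2 mod 13 = [9, 4, 4, 1, 3].
  S_2 = Σ v_i α_i^2 r_i = 4·9·9 + 12·4·6 + 11·4·11 + 4·1·6 + 8·3·10 = 1360 ≡ 8.
  S = (8, 8, 8) ≠ 0, so r is not a codeword (an error is present).
Step 3: locate the error. For a single error e at position i, S_ℓ = v_i·e·α_i^ℓ, so α_err = S_1/S_0.
  S_0^{−1} = 8^{−1} = 5 (mod 13), so α_err = 8·5 = 40 ≡ 1 = α_4. Error position i = 4.
  Consistency check: S_2/S_1 = 8·5 = 40 ≡ 1 = α_err ✓ (single-error assumption holds).
Step 4: error magnitude e = S_0/v_4 = S_0·∏_{j≠4}(α_4 − α_j) = 8·10 = 80 ≡ 2 (mod 13).
Step 5: correct position 4: c_4 = r_4 − e = 6 − 2 ≡ 4 (mod 13). Hence c = [9, 6, 11, 4, 10].
  Check: interpolating c through the α_i gives m(x) = 2 + 2·x (degree < 2) with m(α_i) = c_i for every i, so c is indeed a codeword.


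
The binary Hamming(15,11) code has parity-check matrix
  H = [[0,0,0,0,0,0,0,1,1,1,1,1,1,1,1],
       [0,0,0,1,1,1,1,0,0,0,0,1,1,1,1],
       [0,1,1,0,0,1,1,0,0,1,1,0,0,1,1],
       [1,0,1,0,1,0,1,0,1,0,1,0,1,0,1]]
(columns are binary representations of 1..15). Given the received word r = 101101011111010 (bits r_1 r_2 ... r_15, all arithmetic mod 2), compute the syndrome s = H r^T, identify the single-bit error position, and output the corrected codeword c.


s = (0, 0, 1, 0)^T, error position = 2, corrected codeword c = 111101011111010

Compute s = H r^T mod 2 one row at a time:
  s_1 = 1 + 1 + 1 + 1 + 1 + 0 + 1 + 0 = 6 ≡ 0 (mod 2).
  s_2 = 1 + 0 + 1 + 0 + 1 + 0 + 1 + 0 = 4 ≡ 0 (mod 2).
  s_3 = 0 + 1 + 1 + 0 + 1 + 1 + 1 + 0 = 5 ≡ 1 (mod 2).
  s_4 = 1 + 1 + 0 + 0 + 1 + 1 + 0 + 0 = 4 ≡ 0 (mod 2).
s = (0, 0, 1, 0)^T — this equals column 2 of H (binary 0010), so error is at position 2.
Correct: flip bit 2 of r = 101101011111010 to get c = 111101011111010.


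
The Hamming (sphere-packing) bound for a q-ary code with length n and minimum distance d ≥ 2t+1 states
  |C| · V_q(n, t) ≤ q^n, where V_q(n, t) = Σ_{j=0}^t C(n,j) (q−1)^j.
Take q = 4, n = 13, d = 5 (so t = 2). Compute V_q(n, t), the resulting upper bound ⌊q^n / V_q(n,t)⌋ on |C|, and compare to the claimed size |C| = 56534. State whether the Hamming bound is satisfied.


V_q(n, t) = 742, q^n = 67108864, Hamming bound = 90443, |C| = 56534 ≤ bound (satisfied).

Step 1: Compute V_q(n, t) = Σ_{j=0}^2 C(n, j) (q−1)^j.
  j = 0: C(13,0)·(3)^0 = 1·1 = 1.
  j = 1: C(13,1)·(3)^1 = 13·3 = 39.
  j = 2: C(13,2)·(3)^2 = 78·9 = 702.
  V_q(n, t) = 1 + 39 + 702 = 742.
Step 2: q^n = 4^13 = 67108864.
Step 3: Hamming bound ⌊q^n / V_q(n,t)⌋ = ⌊67108864/742⌋ = 90443.
Step 4: Compare |C| = 56534 to 90443: satisfied.
The claimed |C| lies below the Hamming bound.


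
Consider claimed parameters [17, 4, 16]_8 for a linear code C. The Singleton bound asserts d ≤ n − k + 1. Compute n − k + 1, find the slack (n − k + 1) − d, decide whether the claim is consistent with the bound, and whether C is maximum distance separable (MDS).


Singleton RHS = n − k + 1 = 14, slack = -2, bound violated (no such code; not MDS).

Singleton bound: d ≤ n − k + 1.
Here n = 17, k = 4, so n − k + 1 = 14.
Given d = 16, check d ≤ 14: NO.
Slack = (n − k + 1) − d = -2.
The slack is negative: d = 16 exceeds n − k + 1 = 14 by 2, so the Singleton bound is violated and no linear [17, 4, 16]_8 code can exist. In particular it is not MDS (MDS requires d = n − k + 1 exactly).
Description: the claimed parameters are [17, 4, 16]_8; such a code would be impossible (violates the Singleton bound).


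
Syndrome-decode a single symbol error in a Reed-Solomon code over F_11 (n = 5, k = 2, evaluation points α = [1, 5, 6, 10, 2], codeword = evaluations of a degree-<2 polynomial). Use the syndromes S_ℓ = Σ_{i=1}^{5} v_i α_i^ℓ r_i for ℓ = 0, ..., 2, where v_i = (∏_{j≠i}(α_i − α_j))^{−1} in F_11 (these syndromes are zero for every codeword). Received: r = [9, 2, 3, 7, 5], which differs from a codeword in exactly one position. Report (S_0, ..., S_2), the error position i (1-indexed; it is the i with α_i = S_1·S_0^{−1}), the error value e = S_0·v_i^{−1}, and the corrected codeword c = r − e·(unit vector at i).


S = (2, 4, 8), error at position 5, error magnitude e = 6, c = [9, 2, 3, 7, 10].

Step 1: column multipliers v_i = (∏_{j≠i}(α_i − α_j))^{−1} mod 11.
  i = 1 (α = 1): (1−5)(1−6)(1−10)(1−2) = (−4)·(−5)·(−9)·(−1) = 180 ≡ 4, so v_1 = 4^{−1} = 3 (mod 11).
  i = 2 (α = 5): (5−1)(5−6)(5−10)(5−2) = 4·(−1)·(−5)·3 = 60 ≡ 5, so v_2 = 5^{−1} = 9 (mod 11).
  i = 3 (α = 6): (6−1)(6−5)(6−10)(6−2) = 5·1·(−4)·4 = −80 ≡ 8, so v_3 = 8^{−1} = 7 (mod 11).
  i = 4 (α = 10): (10−1)(10−5)(10−6)(10−2) = 9·5·4·8 = 1440 ≡ 10, so v_4 = 10^{−1} = 10 (mod 11).
  i = 5 (α = 2): (2−1)(2−5)(2−6)(2−10) = 1·(−3)·(−4)·(−8) = −96 ≡ 3, so v_5 = 3^{−1} = 4 (mod 11).
  v = [3, 9, 7, 10, 4].
Step 2: syndromes of r = [9, 2, 3, 7, 5] (all sums mod 11).
  S_0 = Σ v_i r_i = 3·9 + 9·2 + 7·3 + 10·7 + 4·5 = 156 ≡ 2.
  S_1 = Σ v_i α_i r_i = 3·1·9 + 9·5·2 + 7·6·3 + 10·10·7 + 4·2·5 = 983 ≡ 4.
  α_i^2 mod 11 = [1, 3, 3, 1, 4].
  S_2 = Σ v_i α_i^2 r_i = 3·1·9 + 9·3·2 + 7·3·3 + 10·1·7 + 4·4·5 = 294 ≡ 8.
  S = (2, 4, 8) ≠ 0, so r is not a codeword (an error is present).
Step 3: locate the error. For a single error e at position i, S_ℓ = v_i·e·α_i^ℓ, so α_err = S_1/S_0.
  S_0^{−1} = 2^{−1} = 6 (mod 11), so α_err = 4·6 = 24 ≡ 2 = α_5. Error position i = 5.
  Consistency check: S_2/S_1 = 8·3 = 24 ≡ 2 = α_err ✓ (single-error assumption holds).
Step 4: error magnitude e = S_0/v_5 = S_0·∏_{j≠5}(α_5 − α_j) = 2·3 = 6 ≡ 6 (mod 11).
Step 5: correct position 5: c_5 = r_5 − e = 5 − 6 ≡ 10 (mod 11). Hence c = [9, 2, 3, 7, 10].
  Check: interpolating c through the α_i gives m(x) = 8 + 1·x (degree < 2) with m(α_i) = c_i for every i, so c is indeed a codeword.


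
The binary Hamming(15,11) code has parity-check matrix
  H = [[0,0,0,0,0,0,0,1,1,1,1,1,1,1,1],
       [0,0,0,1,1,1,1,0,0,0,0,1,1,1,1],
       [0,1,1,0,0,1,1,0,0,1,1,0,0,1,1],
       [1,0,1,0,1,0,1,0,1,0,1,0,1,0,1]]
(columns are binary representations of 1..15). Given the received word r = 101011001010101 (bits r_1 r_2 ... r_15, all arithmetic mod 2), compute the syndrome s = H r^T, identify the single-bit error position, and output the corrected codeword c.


s = (0, 0, 0, 1)^T, error position = 1, corrected codeword c = 001011001010101

Compute s = H r^T mod 2 one row at a time:
  s_1 = 0 + 1 + 0 + 1 + 0 + 1 + 0 + 1 = 4 ≡ 0 (mod 2).
  s_2 = 0 + 1 + 1 + 0 + 0 + 1 + 0 + 1 = 4 ≡ 0 (mod 2).
  s_3 = 0 + 1 + 1 + 0 + 0 + 1 + 0 + 1 = 4 ≡ 0 (mod 2).
  s_4 = 1 + 1 + 1 + 0 + 1 + 1 + 1 + 1 = 7 ≡ 1 (mod 2).
s = (0, 0, 0, 1)^T — this equals column 1 of H (binary 0001), so error is at position 1.
Correct: flip bit 1 of r = 101011001010101 to get c = 001011001010101.


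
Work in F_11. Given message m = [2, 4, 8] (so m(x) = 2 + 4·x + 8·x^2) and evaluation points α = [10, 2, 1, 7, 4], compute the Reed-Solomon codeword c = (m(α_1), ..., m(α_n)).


c = [6, 9, 3, 4, 3]

Message polynomial: m(x) = 2 + 4·x + 8·x^2 (mod 11).
For each evaluation point α_i, compute m(α_i) mod 11:
  α_1 = 10: Horner steps 8 → 7 → 6, so m(10) = 6.
  α_2 = 2: Horner steps 8 → 9 → 9, so m(2) = 9.
  α_3 = 1: Horner steps 8 → 1 → 3, so m(1) = 3.
  α_4 = 7: Horner steps 8 → 5 → 4, so m(7) = 4.
  α_5 = 4: Horner steps 8 → 3 → 3, so m(4) = 3.
Codeword c = [6, 9, 3, 4, 3] ∈ F_11^5.


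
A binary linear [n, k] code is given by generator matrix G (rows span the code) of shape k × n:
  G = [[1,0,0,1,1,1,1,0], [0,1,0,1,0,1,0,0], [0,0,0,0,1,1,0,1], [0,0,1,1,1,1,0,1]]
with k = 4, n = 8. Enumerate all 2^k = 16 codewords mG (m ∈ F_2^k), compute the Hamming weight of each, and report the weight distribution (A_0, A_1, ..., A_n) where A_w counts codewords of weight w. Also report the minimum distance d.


Weight distribution: A_0 = 1, A_2 = 1, A_3 = 3, A_4 = 5, A_5 = 4, A_6 = 1, A_7 = 1. Minimum distance d = 2.

Enumerate all 2^4 = 16 messages m ∈ F_2^4.
For each, compute codeword c = mG in F_2^8, then tally its weight.
  m = 0000 → c = 00000000, weight = 0.
  m = 1000 → c = 10011110, weight = 5.
  m = 0100 → c = 01010100, weight = 3.
  m = 1100 → c = 11001010, weight = 4.
  m = 0010 → c = 00001101, weight = 3.
  m = 1010 → c = 10010011, weight = 4.
  m = 0110 → c = 01011001, weight = 4.
  m = 1110 → c = 11000111, weight = 5.
  m = 0001 → c = 00111101, weight = 5.
  m = 1001 → c = 10100011, weight = 4.
  m = 0101 → c = 01101001, weight = 4.
  m = 1101 → c = 11110111, weight = 7.
  m = 0011 → c = 00110000, weight = 2.
  m = 1011 → c = 10101110, weight = 5.
  m = 0111 → c = 01100100, weight = 3.
  m = 1111 → c = 11111010, weight = 6.
Tally weights:
  weight 0: 1 codewords.
  weight 2: 1 codewords.
  weight 3: 3 codewords.
  weight 4: 5 codewords.
  weight 5: 4 codewords.
  weight 6: 1 codewords.
  weight 7: 1 codewords.
Minimum distance d = smallest w > 0 with A_w > 0 = 2.
Sanity: Σ A_w = 16 = 2^4 = 16 ✓.


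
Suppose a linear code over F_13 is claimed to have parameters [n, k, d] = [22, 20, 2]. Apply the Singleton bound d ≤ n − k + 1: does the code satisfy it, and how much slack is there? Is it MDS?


Singleton RHS = n − k + 1 = 3, slack = 1, bound satisfied, not MDS.

Singleton bound: d ≤ n − k + 1.
Here n = 22, k = 20, so n − k + 1 = 3.
Given d = 2, check d ≤ 3: YES.
Slack = (n − k + 1) − d = 1.
The code is NOT MDS (slack = 1 > 0).
Description: the claimed parameters are [22, 20, 2]_13; such a code would be non-MDS.


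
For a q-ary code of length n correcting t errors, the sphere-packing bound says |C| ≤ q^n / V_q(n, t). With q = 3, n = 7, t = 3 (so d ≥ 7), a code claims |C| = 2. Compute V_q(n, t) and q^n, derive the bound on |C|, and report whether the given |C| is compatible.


V_q(n, t) = 379, q^n = 2187, Hamming bound = 5, |C| = 2 ≤ bound (satisfied).

Step 1: Compute V_q(n, t) = Σ_{j=0}^3 C(n, j) (q−1)^j.
  j = 0: C(7,0)·(2)^0 = 1·1 = 1.
  j = 1: C(7,1)·(2)^1 = 7·2 = 14.
  j = 2: C(7,2)·(2)^2 = 21·4 = 84.
  j = 3: C(7,3)·(2)^3 = 35·8 = 280.
  V_q(n, t) = 1 + 14 + 84 + 280 = 379.
Step 2: q^n = 3^7 = 2187.
Step 3: Hamming bound ⌊q^n / V_q(n,t)⌋ = ⌊2187/379⌋ = 5.
Step 4: Compare |C| = 2 to 5: satisfied.
The claimed |C| lies below the Hamming bound.


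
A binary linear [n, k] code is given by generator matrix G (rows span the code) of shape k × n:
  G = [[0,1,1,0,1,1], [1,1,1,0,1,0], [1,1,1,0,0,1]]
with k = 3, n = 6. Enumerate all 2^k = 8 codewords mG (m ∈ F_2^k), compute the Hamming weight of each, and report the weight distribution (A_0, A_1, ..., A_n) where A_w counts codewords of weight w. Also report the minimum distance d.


Weight distribution: A_0 = 1, A_2 = 4, A_4 = 3. Minimum distance d = 2.

Enumerate all 2^3 = 8 messages m ∈ F_2^3.
For each, compute codeword c = mG in F_2^6, then tally its weight.
  m = 000 → c = 000000, weight = 0.
  m = 100 → c = 011011, weight = 4.
  m = 010 → c = 111010, weight = 4.
  m = 110 → c = 100001, weight = 2.
  m = 001 → c = 111001, weight = 4.
  m = 101 → c = 100010, weight = 2.
  m = 011 → c = 000011, weight = 2.
  m = 111 → c = 011000, weight = 2.
Tally weights:
  weight 0: 1 codewords.
  weight 2: 4 codewords.
  weight 4: 3 codewords.
Minimum distance d = smallest w > 0 with A_w > 0 = 2.
Sanity: Σ A_w = 8 = 2^3 = 8 ✓.


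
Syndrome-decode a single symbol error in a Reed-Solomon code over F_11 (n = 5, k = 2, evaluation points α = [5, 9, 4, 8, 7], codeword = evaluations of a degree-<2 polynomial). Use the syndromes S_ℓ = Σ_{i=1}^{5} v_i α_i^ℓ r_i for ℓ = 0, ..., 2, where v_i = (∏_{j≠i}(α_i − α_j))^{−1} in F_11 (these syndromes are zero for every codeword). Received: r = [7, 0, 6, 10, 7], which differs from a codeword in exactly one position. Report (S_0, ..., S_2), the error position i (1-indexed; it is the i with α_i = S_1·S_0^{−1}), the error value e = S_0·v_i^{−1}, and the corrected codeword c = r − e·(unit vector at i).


S = (9, 8, 1), error at position 5, error magnitude e = 9, c = [7, 0, 6, 10, 9].

Step 1: column multipliers v_i = (∏_{j≠i}(α_i − α_j))^{−1} mod 11.
  i = 1 (α = 5): (5−9)(5−4)(5−8)(5−7) = (−4)·1·(−3)·(−2) = −24 ≡ 9, so v_1 = 9^{−1} = 5 (mod 11).
  i = 2 (α = 9): (9−5)(9−4)(9−8)(9−7) = 4·5·1·2 = 40 ≡ 7, so v_2 = 7^{−1} = 8 (mod 11).
  i = 3 (α = 4): (4−5)(4−9)(4−8)(4−7) = (−1)·(−5)·(−4)·(−3) = 60 ≡ 5, so v_3 = 5^{−1} = 9 (mod 11).
  i = 4 (α = 8): (8−5)(8−9)(8−4)(8−7) = 3·(−1)·4·1 = −12 ≡ 10, so v_4 = 10^{−1} = 10 (mod 11).
  i = 5 (α = 7): (7−5)(7−9)(7−4)(7−8) = 2·(−2)·3·(−1) = 12 ≡ 1, so v_5 = 1^{−1} = 1 (mod 11).
  v = [5, 8, 9, 10, 1].
Step 2: syndromes of r = [7, 0, 6, 10, 7] (all sums mod 11).
  S_0 = Σ v_i r_i = 5·7 + 8·0 + 9·6 + 10·10 + 1·7 = 196 ≡ 9.
  S_1 = Σ v_i α_i r_i = 5·5·7 + 8·9·0 + 9·4·6 + 10·8·10 + 1·7·7 = 1240 ≡ 8.
  α_i^2 mod 11 = [3, 4, 5, 9, 5].
  S_2 = Σ v_i α_i^2 r_i = 5·3·7 + 8·4·0 + 9·5·6 + 10·9·10 + 1·5·7 = 1310 ≡ 1.
  S = (9, 8, 1) ≠ 0, so r is not a codeword (an error is present).
Step 3: locate the error. For a single error e at position i, S_ℓ = v_i·e·α_i^ℓ, so α_err = S_1/S_0.
  S_0^{−1} = 9^{−1} = 5 (mod 11), so α_err = 8·5 = 40 ≡ 7 = α_5. Error position i = 5.
  Consistency check: S_2/S_1 = 1·7 = 7 ≡ 7 = α_err ✓ (single-error assumption holds).
Step 4: error magnitude e = S_0/v_5 = S_0·∏_{j≠5}(α_5 − α_j) = 9·1 = 9 ≡ 9 (mod 11).
Step 5: correct position 5: c_5 = r_5 − e = 7 − 9 ≡ 9 (mod 11). Hence c = [7, 0, 6, 10, 9].
  Check: interpolating c through the α_i gives m(x) = 2 + 1·x (degree < 2) with m(α_i) = c_i for every i, so c is indeed a codeword.
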